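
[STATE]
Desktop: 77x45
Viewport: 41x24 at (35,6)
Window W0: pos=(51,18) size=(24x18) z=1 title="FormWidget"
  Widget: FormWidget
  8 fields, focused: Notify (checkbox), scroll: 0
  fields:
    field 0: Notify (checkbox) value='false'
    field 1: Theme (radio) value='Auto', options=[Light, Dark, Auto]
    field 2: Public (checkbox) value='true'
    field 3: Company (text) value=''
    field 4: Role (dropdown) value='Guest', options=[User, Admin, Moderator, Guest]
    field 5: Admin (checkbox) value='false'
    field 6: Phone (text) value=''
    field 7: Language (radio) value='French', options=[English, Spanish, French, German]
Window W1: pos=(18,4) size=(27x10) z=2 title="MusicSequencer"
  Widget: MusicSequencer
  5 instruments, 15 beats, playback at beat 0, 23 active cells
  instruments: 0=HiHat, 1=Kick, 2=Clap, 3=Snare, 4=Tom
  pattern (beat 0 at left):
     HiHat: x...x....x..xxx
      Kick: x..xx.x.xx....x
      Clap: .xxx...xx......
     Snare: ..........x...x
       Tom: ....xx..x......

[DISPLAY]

─────────┨                               
01234    ┃                               
··███    ┃                               
····█    ┃                               
·····    ┃                               
█···█    ┃                               
·····    ┃                               
━━━━━━━━━┛                               
                                         
                                         
                                         
                                         
                ┏━━━━━━━━━━━━━━━━━━━━━━┓ 
                ┃ FormWidget           ┃ 
                ┠──────────────────────┨ 
                ┃> Notify:     [ ]     ┃ 
                ┃  Theme:      ( ) Ligh┃ 
                ┃  Public:     [x]     ┃ 
                ┃  Company:    [      ]┃ 
                ┃  Role:       [Guest▼]┃ 
                ┃  Admin:      [ ]     ┃ 
                ┃  Phone:      [      ]┃ 
                ┃  Language:   ( ) Engl┃ 
                ┃                      ┃ 


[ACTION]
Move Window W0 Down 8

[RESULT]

─────────┨                               
01234    ┃                               
··███    ┃                               
····█    ┃                               
·····    ┃                               
█···█    ┃                               
·····    ┃                               
━━━━━━━━━┛                               
                                         
                                         
                                         
                                         
                                         
                                         
                                         
                                         
                                         
                                         
                                         
                                         
                ┏━━━━━━━━━━━━━━━━━━━━━━┓ 
                ┃ FormWidget           ┃ 
                ┠──────────────────────┨ 
                ┃> Notify:     [ ]     ┃ 


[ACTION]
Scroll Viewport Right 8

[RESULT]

────────┨                                
1234    ┃                                
·███    ┃                                
···█    ┃                                
····    ┃                                
···█    ┃                                
····    ┃                                
━━━━━━━━┛                                
                                         
                                         
                                         
                                         
                                         
                                         
                                         
                                         
                                         
                                         
                                         
                                         
               ┏━━━━━━━━━━━━━━━━━━━━━━┓  
               ┃ FormWidget           ┃  
               ┠──────────────────────┨  
               ┃> Notify:     [ ]     ┃  


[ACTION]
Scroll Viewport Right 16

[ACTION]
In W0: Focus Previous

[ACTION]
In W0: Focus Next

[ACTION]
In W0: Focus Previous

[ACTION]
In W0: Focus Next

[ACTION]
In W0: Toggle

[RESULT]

────────┨                                
1234    ┃                                
·███    ┃                                
···█    ┃                                
····    ┃                                
···█    ┃                                
····    ┃                                
━━━━━━━━┛                                
                                         
                                         
                                         
                                         
                                         
                                         
                                         
                                         
                                         
                                         
                                         
                                         
               ┏━━━━━━━━━━━━━━━━━━━━━━┓  
               ┃ FormWidget           ┃  
               ┠──────────────────────┨  
               ┃> Notify:     [x]     ┃  


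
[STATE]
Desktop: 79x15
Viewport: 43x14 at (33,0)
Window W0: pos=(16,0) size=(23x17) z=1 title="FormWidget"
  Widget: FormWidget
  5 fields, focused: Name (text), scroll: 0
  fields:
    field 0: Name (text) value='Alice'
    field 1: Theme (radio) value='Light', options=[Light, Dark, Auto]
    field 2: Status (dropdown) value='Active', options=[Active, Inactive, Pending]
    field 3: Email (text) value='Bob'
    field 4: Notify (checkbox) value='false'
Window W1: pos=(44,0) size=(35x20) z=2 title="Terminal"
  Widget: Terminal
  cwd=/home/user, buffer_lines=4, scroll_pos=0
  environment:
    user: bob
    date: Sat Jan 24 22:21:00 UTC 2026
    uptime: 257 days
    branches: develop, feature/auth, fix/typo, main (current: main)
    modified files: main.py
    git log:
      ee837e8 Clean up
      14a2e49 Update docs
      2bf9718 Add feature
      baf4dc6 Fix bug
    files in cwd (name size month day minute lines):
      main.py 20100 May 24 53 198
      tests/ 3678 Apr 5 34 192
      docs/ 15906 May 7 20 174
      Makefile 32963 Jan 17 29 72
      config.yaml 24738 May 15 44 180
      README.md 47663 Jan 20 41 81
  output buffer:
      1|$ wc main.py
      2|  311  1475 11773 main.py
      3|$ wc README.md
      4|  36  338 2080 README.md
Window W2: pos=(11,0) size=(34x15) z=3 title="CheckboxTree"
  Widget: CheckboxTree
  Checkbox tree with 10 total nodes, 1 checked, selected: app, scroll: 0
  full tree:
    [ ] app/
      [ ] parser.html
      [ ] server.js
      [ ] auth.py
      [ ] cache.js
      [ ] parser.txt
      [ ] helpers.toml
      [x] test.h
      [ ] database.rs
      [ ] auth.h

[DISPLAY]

━━━━━━━━━━━┓━━━━━━━━━━━━━━━━━━━━━━━━━━━━━━━
           ┃ Terminal                      
───────────┨───────────────────────────────
           ┃$ wc main.py                   
           ┃  311  1475 11773 main.py      
           ┃$ wc README.md                 
           ┃  36  338 2080 README.md       
           ┃$ █                            
           ┃                               
           ┃                               
           ┃                               
           ┃                               
           ┃                               
           ┃                               


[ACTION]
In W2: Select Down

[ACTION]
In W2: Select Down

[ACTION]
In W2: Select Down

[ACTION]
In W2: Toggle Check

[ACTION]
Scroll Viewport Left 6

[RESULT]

━━━━━━━━━━━━━━━━━┓━━━━━━━━━━━━━━━━━━━━━━━━━
                 ┃ Terminal                
─────────────────┨─────────────────────────
                 ┃$ wc main.py             
tml              ┃  311  1475 11773 main.py
s                ┃$ wc README.md           
                 ┃  36  338 2080 README.md 
                 ┃$ █                      
xt               ┃                         
toml             ┃                         
                 ┃                         
.rs              ┃                         
                 ┃                         
                 ┃                         


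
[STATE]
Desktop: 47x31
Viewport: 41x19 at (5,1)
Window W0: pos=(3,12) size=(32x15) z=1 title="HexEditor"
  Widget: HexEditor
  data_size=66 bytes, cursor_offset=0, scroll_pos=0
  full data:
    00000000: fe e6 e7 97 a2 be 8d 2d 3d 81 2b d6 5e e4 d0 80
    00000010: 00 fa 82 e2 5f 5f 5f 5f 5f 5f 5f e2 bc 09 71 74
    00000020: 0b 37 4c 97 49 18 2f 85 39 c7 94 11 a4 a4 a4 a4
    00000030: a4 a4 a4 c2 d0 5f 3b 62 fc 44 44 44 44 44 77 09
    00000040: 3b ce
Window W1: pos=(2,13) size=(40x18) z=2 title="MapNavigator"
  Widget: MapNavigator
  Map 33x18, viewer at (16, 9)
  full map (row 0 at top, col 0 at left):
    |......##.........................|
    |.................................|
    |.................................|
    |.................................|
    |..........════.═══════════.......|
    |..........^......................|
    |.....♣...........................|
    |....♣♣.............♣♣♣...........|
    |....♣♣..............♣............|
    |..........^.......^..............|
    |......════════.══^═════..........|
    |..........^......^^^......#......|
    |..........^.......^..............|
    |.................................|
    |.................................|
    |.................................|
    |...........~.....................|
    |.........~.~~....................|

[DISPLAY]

                                         
                                         
                                         
                                         
                                         
                                         
                                         
                                         
                                         
                                         
                                         
━━━━━━━━━━━━━━━━━━━━━━━━━━━━━┓           
━━━━━━━━━━━━━━━━━━━━━━━━━━━━━━━━━━━━┓    
apNavigator                         ┃    
────────────────────────────────────┨    
 .................................  ┃    
 .................................  ┃    
 ..........════.═══════════.......  ┃    
 ..........^......................  ┃    


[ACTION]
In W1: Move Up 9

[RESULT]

                                         
                                         
                                         
                                         
                                         
                                         
                                         
                                         
                                         
                                         
                                         
━━━━━━━━━━━━━━━━━━━━━━━━━━━━━┓           
━━━━━━━━━━━━━━━━━━━━━━━━━━━━━━━━━━━━┓    
apNavigator                         ┃    
────────────────────────────────────┨    
                                    ┃    
                                    ┃    
                                    ┃    
                                    ┃    


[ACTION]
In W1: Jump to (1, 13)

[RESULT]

                                         
                                         
                                         
                                         
                                         
                                         
                                         
                                         
                                         
                                         
                                         
━━━━━━━━━━━━━━━━━━━━━━━━━━━━━┓           
━━━━━━━━━━━━━━━━━━━━━━━━━━━━━━━━━━━━┓    
apNavigator                         ┃    
────────────────────────────────────┨    
                .....♣..............┃    
                ....♣♣.............♣┃    
                ....♣♣..............┃    
                ..........^.......^.┃    


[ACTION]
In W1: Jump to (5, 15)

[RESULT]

                                         
                                         
                                         
                                         
                                         
                                         
                                         
                                         
                                         
                                         
                                         
━━━━━━━━━━━━━━━━━━━━━━━━━━━━━┓           
━━━━━━━━━━━━━━━━━━━━━━━━━━━━━━━━━━━━┓    
apNavigator                         ┃    
────────────────────────────────────┨    
            ....♣♣..............♣...┃    
            ..........^.......^.....┃    
            ......════════.══^═════.┃    
            ..........^......^^^....┃    


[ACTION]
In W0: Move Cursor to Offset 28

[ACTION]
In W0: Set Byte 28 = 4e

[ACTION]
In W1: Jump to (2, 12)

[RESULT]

                                         
                                         
                                         
                                         
                                         
                                         
                                         
                                         
                                         
                                         
                                         
━━━━━━━━━━━━━━━━━━━━━━━━━━━━━┓           
━━━━━━━━━━━━━━━━━━━━━━━━━━━━━━━━━━━━┓    
apNavigator                         ┃    
────────────────────────────────────┨    
               ..........^..........┃    
               .....♣...............┃    
               ....♣♣.............♣♣┃    
               ....♣♣..............♣┃    


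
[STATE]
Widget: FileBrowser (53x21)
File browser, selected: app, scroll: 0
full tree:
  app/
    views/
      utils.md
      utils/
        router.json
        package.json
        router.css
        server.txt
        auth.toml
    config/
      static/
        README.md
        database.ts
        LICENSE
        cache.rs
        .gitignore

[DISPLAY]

> [-] app/                                           
    [+] views/                                       
    [+] config/                                      
                                                     
                                                     
                                                     
                                                     
                                                     
                                                     
                                                     
                                                     
                                                     
                                                     
                                                     
                                                     
                                                     
                                                     
                                                     
                                                     
                                                     
                                                     


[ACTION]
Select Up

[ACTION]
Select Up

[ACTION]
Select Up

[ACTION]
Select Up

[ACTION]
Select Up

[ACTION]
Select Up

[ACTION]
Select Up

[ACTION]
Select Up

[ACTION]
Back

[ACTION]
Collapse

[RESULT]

> [+] app/                                           
                                                     
                                                     
                                                     
                                                     
                                                     
                                                     
                                                     
                                                     
                                                     
                                                     
                                                     
                                                     
                                                     
                                                     
                                                     
                                                     
                                                     
                                                     
                                                     
                                                     


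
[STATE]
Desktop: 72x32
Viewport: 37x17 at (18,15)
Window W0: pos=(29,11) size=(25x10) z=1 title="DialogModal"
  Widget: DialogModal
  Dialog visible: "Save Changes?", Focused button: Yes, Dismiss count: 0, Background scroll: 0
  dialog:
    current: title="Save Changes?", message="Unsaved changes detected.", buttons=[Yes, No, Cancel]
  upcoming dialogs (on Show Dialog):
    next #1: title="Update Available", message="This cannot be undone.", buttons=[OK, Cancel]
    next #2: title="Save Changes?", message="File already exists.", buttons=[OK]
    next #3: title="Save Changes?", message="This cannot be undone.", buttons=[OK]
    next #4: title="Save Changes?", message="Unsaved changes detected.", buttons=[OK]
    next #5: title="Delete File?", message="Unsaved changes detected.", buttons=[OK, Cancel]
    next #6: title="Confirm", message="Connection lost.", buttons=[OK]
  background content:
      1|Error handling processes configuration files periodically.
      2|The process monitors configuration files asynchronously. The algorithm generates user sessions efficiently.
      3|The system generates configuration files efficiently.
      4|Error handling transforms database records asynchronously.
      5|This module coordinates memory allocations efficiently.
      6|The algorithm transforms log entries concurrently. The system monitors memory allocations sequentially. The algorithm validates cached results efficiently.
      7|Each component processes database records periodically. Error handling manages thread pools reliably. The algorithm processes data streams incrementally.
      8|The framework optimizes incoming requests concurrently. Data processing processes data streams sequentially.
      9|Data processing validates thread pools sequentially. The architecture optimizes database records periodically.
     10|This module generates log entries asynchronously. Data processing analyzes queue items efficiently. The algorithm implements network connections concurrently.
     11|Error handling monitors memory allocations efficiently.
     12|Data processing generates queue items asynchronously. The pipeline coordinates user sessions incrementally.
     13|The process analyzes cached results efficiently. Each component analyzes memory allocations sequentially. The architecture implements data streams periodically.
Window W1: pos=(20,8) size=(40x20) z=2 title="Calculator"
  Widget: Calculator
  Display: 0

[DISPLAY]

  ┃│ 4 │ 5 │ 6 │ × │                 
  ┃├───┼───┼───┼───┤                 
  ┃│ 1 │ 2 │ 3 │ - │                 
  ┃├───┼───┼───┼───┤                 
  ┃│ 0 │ . │ = │ + │                 
  ┃├───┼───┼───┼───┤                 
  ┃│ C │ MC│ MR│ M+│                 
  ┃└───┴───┴───┴───┘                 
  ┃                                  
  ┃                                  
  ┃                                  
  ┃                                  
  ┗━━━━━━━━━━━━━━━━━━━━━━━━━━━━━━━━━━
                                     
                                     
                                     
                                     


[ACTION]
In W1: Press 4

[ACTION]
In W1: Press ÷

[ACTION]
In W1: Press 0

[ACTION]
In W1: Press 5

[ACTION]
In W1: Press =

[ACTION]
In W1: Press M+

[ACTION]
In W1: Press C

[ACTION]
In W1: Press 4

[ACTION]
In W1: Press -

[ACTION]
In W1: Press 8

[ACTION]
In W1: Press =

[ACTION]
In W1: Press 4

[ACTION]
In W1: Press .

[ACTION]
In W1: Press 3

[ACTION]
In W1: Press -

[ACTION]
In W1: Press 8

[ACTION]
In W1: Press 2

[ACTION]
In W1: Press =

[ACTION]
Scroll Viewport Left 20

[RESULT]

                    ┃│ 4 │ 5 │ 6 │ × 
                    ┃├───┼───┼───┼───
                    ┃│ 1 │ 2 │ 3 │ - 
                    ┃├───┼───┼───┼───
                    ┃│ 0 │ . │ = │ + 
                    ┃├───┼───┼───┼───
                    ┃│ C │ MC│ MR│ M+
                    ┃└───┴───┴───┴───
                    ┃                
                    ┃                
                    ┃                
                    ┃                
                    ┗━━━━━━━━━━━━━━━━
                                     
                                     
                                     
                                     


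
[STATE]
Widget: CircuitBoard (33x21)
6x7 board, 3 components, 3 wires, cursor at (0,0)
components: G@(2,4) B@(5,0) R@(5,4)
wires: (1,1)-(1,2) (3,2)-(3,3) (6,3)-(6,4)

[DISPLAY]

   0 1 2 3 4 5                   
0  [.]                           
                                 
1       · ─ ·                    
                                 
2                   G            
                                 
3           · ─ ·                
                                 
4                                
                                 
5   B               R            
                                 
6               · ─ ·            
Cursor: (0,0)                    
                                 
                                 
                                 
                                 
                                 
                                 


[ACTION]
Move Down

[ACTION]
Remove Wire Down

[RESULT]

   0 1 2 3 4 5                   
0                                
                                 
1  [.]  · ─ ·                    
                                 
2                   G            
                                 
3           · ─ ·                
                                 
4                                
                                 
5   B               R            
                                 
6               · ─ ·            
Cursor: (1,0)                    
                                 
                                 
                                 
                                 
                                 
                                 


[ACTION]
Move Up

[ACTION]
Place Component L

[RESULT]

   0 1 2 3 4 5                   
0  [L]                           
                                 
1       · ─ ·                    
                                 
2                   G            
                                 
3           · ─ ·                
                                 
4                                
                                 
5   B               R            
                                 
6               · ─ ·            
Cursor: (0,0)                    
                                 
                                 
                                 
                                 
                                 
                                 


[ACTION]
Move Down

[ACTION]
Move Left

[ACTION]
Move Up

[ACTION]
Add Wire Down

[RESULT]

   0 1 2 3 4 5                   
0  [L]                           
    │                            
1   ·   · ─ ·                    
                                 
2                   G            
                                 
3           · ─ ·                
                                 
4                                
                                 
5   B               R            
                                 
6               · ─ ·            
Cursor: (0,0)                    
                                 
                                 
                                 
                                 
                                 
                                 


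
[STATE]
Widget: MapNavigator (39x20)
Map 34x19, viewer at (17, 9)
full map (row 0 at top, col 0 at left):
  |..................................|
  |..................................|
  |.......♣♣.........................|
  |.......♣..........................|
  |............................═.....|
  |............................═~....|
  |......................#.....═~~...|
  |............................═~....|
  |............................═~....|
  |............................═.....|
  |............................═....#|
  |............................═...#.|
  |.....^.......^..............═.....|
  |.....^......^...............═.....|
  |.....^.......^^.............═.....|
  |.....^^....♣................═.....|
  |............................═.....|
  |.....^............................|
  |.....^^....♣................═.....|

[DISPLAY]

                                       
  ..................................   
  ..................................   
  .......♣♣.........................   
  .......♣..........................   
  ............................═.....   
  ............................═~....   
  ......................#.....═~~...   
  ............................═~....   
  ............................═~....   
  .................@..........═.....   
  ............................═....#   
  ............................═...#.   
  .....^.......^..............═.....   
  .....^......^...............═.....   
  .....^.......^^.............═.....   
  .....^^....♣................═.....   
  ............................═.....   
  .....^............................   
  .....^^....♣................═.....   


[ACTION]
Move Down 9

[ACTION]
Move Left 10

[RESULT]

            ...........................
            ...........................
            ...........................
            ...........................
            .....^.......^.............
            .....^......^..............
            .....^.......^^............
            .....^^....♣...............
            ...........................
            .....^.....................
            .....^^@...♣...............
                                       
                                       
                                       
                                       
                                       
                                       
                                       
                                       
                                       


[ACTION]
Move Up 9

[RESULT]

                                       
            ...........................
            ...........................
            .......♣♣..................
            .......♣...................
            ...........................
            ...........................
            ......................#....
            ...........................
            ...........................
            .......@...................
            ...........................
            ...........................
            .....^.......^.............
            .....^......^..............
            .....^.......^^............
            .....^^....♣...............
            ...........................
            .....^.....................
            .....^^....♣...............


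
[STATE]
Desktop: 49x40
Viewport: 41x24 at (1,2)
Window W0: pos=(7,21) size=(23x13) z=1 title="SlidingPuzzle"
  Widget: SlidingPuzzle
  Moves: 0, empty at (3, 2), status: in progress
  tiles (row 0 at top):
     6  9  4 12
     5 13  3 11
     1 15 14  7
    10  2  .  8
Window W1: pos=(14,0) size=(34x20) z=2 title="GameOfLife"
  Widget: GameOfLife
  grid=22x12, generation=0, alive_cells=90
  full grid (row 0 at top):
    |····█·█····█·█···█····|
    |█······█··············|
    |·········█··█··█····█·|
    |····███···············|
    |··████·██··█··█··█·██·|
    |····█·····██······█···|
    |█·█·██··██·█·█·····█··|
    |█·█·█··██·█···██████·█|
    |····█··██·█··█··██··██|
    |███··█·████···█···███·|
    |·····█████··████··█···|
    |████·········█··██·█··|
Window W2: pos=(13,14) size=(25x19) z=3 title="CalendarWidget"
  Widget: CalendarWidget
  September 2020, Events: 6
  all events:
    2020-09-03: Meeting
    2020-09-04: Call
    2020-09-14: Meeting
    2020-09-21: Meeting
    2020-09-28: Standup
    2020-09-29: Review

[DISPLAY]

             ┠───────────────────────────
             ┃Gen: 0                     
             ┃····█·█····█·█···█····     
             ┃█······█··············     
             ┃·········█··█··█····█·     
             ┃····███···············     
             ┃··████·██··█··█··█·██·     
             ┃····█·····██······█···     
             ┃█·█·██··██·█·█·····█··     
             ┃█·█·█··██·█···██████·█     
             ┃····█··██·█··█··██··██     
             ┃███··█·████···█···███·     
            ┏━━━━━━━━━━━━━━━━━━━━━━━┓    
            ┃ CalendarWidget        ┃    
            ┠───────────────────────┨    
            ┃     September 2020    ┃    
            ┃Mo Tu We Th Fr Sa Su   ┃    
            ┃    1  2  3*  4*  5  6 ┃━━━━
            ┃ 7  8  9 10 11 12 13   ┃    
      ┏━━━━━┃14* 15 16 17 18 19 20  ┃    
      ┃ Slid┃21* 22 23 24 25 26 27  ┃    
      ┠─────┃28* 29* 30             ┃    
      ┃┌────┃                       ┃    
      ┃│  6 ┃                       ┃    


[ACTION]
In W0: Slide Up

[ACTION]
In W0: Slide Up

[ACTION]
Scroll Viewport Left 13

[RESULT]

              ┠──────────────────────────
              ┃Gen: 0                    
              ┃····█·█····█·█···█····    
              ┃█······█··············    
              ┃·········█··█··█····█·    
              ┃····███···············    
              ┃··████·██··█··█··█·██·    
              ┃····█·····██······█···    
              ┃█·█·██··██·█·█·····█··    
              ┃█·█·█··██·█···██████·█    
              ┃····█··██·█··█··██··██    
              ┃███··█·████···█···███·    
             ┏━━━━━━━━━━━━━━━━━━━━━━━┓   
             ┃ CalendarWidget        ┃   
             ┠───────────────────────┨   
             ┃     September 2020    ┃   
             ┃Mo Tu We Th Fr Sa Su   ┃   
             ┃    1  2  3*  4*  5  6 ┃━━━
             ┃ 7  8  9 10 11 12 13   ┃   
       ┏━━━━━┃14* 15 16 17 18 19 20  ┃   
       ┃ Slid┃21* 22 23 24 25 26 27  ┃   
       ┠─────┃28* 29* 30             ┃   
       ┃┌────┃                       ┃   
       ┃│  6 ┃                       ┃   


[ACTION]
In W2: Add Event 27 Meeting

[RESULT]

              ┠──────────────────────────
              ┃Gen: 0                    
              ┃····█·█····█·█···█····    
              ┃█······█··············    
              ┃·········█··█··█····█·    
              ┃····███···············    
              ┃··████·██··█··█··█·██·    
              ┃····█·····██······█···    
              ┃█·█·██··██·█·█·····█··    
              ┃█·█·█··██·█···██████·█    
              ┃····█··██·█··█··██··██    
              ┃███··█·████···█···███·    
             ┏━━━━━━━━━━━━━━━━━━━━━━━┓   
             ┃ CalendarWidget        ┃   
             ┠───────────────────────┨   
             ┃     September 2020    ┃   
             ┃Mo Tu We Th Fr Sa Su   ┃   
             ┃    1  2  3*  4*  5  6 ┃━━━
             ┃ 7  8  9 10 11 12 13   ┃   
       ┏━━━━━┃14* 15 16 17 18 19 20  ┃   
       ┃ Slid┃21* 22 23 24 25 26 27* ┃   
       ┠─────┃28* 29* 30             ┃   
       ┃┌────┃                       ┃   
       ┃│  6 ┃                       ┃   


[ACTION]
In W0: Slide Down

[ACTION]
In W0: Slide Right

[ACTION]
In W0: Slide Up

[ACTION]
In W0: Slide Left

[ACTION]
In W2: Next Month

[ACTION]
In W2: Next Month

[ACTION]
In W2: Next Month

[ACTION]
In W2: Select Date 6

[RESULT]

              ┠──────────────────────────
              ┃Gen: 0                    
              ┃····█·█····█·█···█····    
              ┃█······█··············    
              ┃·········█··█··█····█·    
              ┃····███···············    
              ┃··████·██··█··█··█·██·    
              ┃····█·····██······█···    
              ┃█·█·██··██·█·█·····█··    
              ┃█·█·█··██·█···██████·█    
              ┃····█··██·█··█··██··██    
              ┃███··█·████···█···███·    
             ┏━━━━━━━━━━━━━━━━━━━━━━━┓   
             ┃ CalendarWidget        ┃   
             ┠───────────────────────┨   
             ┃     December 2020     ┃   
             ┃Mo Tu We Th Fr Sa Su   ┃   
             ┃    1  2  3  4  5 [ 6] ┃━━━
             ┃ 7  8  9 10 11 12 13   ┃   
       ┏━━━━━┃14 15 16 17 18 19 20   ┃   
       ┃ Slid┃21 22 23 24 25 26 27   ┃   
       ┠─────┃28 29 30 31            ┃   
       ┃┌────┃                       ┃   
       ┃│  6 ┃                       ┃   


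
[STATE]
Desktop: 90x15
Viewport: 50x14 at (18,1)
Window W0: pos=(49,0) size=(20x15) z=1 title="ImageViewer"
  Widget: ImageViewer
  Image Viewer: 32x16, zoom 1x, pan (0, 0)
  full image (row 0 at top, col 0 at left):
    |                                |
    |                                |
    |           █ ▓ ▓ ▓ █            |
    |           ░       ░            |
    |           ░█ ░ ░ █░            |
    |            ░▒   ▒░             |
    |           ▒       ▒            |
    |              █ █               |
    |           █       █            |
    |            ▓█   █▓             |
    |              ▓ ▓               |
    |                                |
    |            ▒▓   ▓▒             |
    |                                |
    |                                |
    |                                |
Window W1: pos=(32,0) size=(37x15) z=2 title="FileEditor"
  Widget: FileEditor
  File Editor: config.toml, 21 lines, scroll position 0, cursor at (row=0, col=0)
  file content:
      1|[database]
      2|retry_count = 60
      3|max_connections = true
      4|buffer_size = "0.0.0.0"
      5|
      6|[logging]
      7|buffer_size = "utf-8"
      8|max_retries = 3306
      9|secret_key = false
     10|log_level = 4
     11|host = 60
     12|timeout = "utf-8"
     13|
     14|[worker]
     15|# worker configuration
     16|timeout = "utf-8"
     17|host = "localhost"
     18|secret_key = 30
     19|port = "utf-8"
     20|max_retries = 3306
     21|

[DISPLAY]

              ┃ FileEditor                        
              ┠───────────────────────────────────
              ┃█database]                        ▲
              ┃retry_count = 60                  █
              ┃max_connections = true            ░
              ┃buffer_size = "0.0.0.0"           ░
              ┃                                  ░
              ┃[logging]                         ░
              ┃buffer_size = "utf-8"             ░
              ┃max_retries = 3306                ░
              ┃secret_key = false                ░
              ┃log_level = 4                     ░
              ┃host = 60                         ▼
              ┗━━━━━━━━━━━━━━━━━━━━━━━━━━━━━━━━━━━


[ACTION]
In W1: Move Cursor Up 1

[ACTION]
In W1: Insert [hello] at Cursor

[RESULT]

              ┃ FileEditor                        
              ┠───────────────────────────────────
              ┃hello█database]                   ▲
              ┃retry_count = 60                  █
              ┃max_connections = true            ░
              ┃buffer_size = "0.0.0.0"           ░
              ┃                                  ░
              ┃[logging]                         ░
              ┃buffer_size = "utf-8"             ░
              ┃max_retries = 3306                ░
              ┃secret_key = false                ░
              ┃log_level = 4                     ░
              ┃host = 60                         ▼
              ┗━━━━━━━━━━━━━━━━━━━━━━━━━━━━━━━━━━━


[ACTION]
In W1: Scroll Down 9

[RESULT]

              ┃ FileEditor                        
              ┠───────────────────────────────────
              ┃log_level = 4                     ▲
              ┃host = 60                         ░
              ┃timeout = "utf-8"                 ░
              ┃                                  ░
              ┃[worker]                          ░
              ┃# worker configuration            ░
              ┃timeout = "utf-8"                 ░
              ┃host = "localhost"                ░
              ┃secret_key = 30                   ░
              ┃port = "utf-8"                    █
              ┃max_retries = 3306                ▼
              ┗━━━━━━━━━━━━━━━━━━━━━━━━━━━━━━━━━━━
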